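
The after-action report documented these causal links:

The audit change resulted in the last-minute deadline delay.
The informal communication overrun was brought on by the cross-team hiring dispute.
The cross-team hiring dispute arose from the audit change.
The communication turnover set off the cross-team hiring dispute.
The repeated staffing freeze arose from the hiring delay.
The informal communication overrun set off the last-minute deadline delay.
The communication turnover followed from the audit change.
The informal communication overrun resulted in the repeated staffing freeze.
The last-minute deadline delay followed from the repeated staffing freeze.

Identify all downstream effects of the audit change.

Direct effects: the communication turnover, the cross-team hiring dispute, the last-minute deadline delay.
2 steps out: the informal communication overrun.
3 steps out: the repeated staffing freeze.
Not reachable from it: the hiring delay.

the communication turnover, the cross-team hiring dispute, the informal communication overrun, the last-minute deadline delay, the repeated staffing freeze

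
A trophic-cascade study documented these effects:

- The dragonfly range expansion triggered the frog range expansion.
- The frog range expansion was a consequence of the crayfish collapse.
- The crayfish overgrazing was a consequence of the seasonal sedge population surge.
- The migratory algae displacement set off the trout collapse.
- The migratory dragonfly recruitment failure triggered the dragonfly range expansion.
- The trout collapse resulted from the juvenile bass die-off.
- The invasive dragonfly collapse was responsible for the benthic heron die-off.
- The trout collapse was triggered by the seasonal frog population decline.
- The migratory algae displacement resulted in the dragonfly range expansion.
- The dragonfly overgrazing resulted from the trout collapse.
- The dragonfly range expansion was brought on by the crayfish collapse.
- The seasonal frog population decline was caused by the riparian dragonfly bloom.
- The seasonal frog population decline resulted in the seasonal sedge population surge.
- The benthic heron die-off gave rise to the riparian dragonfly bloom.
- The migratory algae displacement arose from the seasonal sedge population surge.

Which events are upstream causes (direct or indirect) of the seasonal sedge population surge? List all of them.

the benthic heron die-off, the invasive dragonfly collapse, the riparian dragonfly bloom, the seasonal frog population decline

Immediate cause of the seasonal sedge population surge: the seasonal frog population decline.
Further upstream: the invasive dragonfly collapse, the benthic heron die-off, the riparian dragonfly bloom.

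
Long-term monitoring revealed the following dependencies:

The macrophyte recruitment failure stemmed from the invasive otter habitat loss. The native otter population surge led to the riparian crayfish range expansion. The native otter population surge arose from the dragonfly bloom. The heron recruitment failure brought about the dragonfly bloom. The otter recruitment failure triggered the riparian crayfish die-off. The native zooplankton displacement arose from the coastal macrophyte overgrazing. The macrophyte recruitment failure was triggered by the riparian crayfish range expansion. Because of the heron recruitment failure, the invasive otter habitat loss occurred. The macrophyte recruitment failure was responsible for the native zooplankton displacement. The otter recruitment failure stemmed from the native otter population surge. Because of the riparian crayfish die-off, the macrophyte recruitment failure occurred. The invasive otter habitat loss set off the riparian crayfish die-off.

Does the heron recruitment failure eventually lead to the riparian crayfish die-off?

Yes

There is a causal chain: the heron recruitment failure → the invasive otter habitat loss → the riparian crayfish die-off.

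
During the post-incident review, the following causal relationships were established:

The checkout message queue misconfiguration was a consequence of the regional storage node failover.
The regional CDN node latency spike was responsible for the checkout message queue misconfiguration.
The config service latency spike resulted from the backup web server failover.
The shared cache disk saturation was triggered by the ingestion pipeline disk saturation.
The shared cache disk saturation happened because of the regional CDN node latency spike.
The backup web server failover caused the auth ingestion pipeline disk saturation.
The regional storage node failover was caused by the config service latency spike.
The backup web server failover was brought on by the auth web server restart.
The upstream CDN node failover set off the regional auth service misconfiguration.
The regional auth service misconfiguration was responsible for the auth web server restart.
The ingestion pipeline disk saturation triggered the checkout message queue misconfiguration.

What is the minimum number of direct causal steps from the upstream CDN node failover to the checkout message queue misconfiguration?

6

Shortest chain: the upstream CDN node failover → the regional auth service misconfiguration → the auth web server restart → the backup web server failover → the config service latency spike → the regional storage node failover → the checkout message queue misconfiguration.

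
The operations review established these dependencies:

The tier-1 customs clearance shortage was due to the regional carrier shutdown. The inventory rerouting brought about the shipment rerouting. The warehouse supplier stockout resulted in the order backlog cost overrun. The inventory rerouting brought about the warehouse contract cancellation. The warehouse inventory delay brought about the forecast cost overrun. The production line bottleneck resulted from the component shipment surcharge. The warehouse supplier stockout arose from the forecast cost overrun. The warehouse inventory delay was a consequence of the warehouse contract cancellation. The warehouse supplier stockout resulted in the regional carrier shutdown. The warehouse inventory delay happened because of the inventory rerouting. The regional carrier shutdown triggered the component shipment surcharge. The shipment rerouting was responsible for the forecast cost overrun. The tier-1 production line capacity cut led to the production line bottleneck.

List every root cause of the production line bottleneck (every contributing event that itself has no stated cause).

Tracing upstream from the production line bottleneck: the production line bottleneck ← the component shipment surcharge ← the regional carrier shutdown ← the warehouse supplier stockout ← the forecast cost overrun ← the warehouse inventory delay ← the inventory rerouting.
A separate upstream branch: the production line bottleneck ← the tier-1 production line capacity cut.
Each of those chain origins has no stated cause.

the inventory rerouting, the tier-1 production line capacity cut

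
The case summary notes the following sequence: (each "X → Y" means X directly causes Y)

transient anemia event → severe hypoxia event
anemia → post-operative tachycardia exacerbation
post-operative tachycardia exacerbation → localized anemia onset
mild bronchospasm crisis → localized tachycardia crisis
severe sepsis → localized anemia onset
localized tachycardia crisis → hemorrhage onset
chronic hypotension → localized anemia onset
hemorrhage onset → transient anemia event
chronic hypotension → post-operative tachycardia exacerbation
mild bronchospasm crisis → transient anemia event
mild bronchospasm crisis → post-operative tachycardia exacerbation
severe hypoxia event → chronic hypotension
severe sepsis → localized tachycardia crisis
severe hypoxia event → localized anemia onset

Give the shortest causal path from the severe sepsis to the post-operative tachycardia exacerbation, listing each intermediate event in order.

the severe sepsis → the localized tachycardia crisis → the hemorrhage onset → the transient anemia event → the severe hypoxia event → the chronic hypotension → the post-operative tachycardia exacerbation

the severe sepsis → the localized tachycardia crisis
the localized tachycardia crisis → the hemorrhage onset
the hemorrhage onset → the transient anemia event
the transient anemia event → the severe hypoxia event
the severe hypoxia event → the chronic hypotension
the chronic hypotension → the post-operative tachycardia exacerbation
Length: 6 steps.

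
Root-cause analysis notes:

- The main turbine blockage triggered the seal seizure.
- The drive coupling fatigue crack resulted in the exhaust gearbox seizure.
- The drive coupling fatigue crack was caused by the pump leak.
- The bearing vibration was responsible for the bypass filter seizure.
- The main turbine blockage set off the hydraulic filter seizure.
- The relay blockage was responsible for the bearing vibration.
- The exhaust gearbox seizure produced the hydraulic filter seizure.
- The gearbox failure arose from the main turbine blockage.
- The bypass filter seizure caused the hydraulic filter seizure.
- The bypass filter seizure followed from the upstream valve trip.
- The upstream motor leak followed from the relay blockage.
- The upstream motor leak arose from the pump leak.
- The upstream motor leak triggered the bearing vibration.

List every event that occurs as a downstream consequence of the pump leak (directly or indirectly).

Direct effects: the drive coupling fatigue crack, the upstream motor leak.
2 steps out: the exhaust gearbox seizure, the bearing vibration.
3 steps out: the bypass filter seizure, the hydraulic filter seizure.
Not reachable from it: the main turbine blockage, the relay blockage, the upstream valve trip, the seal seizure, the gearbox failure.

the bearing vibration, the bypass filter seizure, the drive coupling fatigue crack, the exhaust gearbox seizure, the hydraulic filter seizure, the upstream motor leak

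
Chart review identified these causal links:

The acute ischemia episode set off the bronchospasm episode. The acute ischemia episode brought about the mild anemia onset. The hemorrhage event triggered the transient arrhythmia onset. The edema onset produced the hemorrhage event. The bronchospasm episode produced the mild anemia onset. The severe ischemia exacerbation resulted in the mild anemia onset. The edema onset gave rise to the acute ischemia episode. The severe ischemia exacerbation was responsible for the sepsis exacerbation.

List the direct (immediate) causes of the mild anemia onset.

Upstream contributors include the edema onset, but only the acute ischemia episode, the bronchospasm episode, the severe ischemia exacerbation feed directly into the mild anemia onset.

the acute ischemia episode, the bronchospasm episode, the severe ischemia exacerbation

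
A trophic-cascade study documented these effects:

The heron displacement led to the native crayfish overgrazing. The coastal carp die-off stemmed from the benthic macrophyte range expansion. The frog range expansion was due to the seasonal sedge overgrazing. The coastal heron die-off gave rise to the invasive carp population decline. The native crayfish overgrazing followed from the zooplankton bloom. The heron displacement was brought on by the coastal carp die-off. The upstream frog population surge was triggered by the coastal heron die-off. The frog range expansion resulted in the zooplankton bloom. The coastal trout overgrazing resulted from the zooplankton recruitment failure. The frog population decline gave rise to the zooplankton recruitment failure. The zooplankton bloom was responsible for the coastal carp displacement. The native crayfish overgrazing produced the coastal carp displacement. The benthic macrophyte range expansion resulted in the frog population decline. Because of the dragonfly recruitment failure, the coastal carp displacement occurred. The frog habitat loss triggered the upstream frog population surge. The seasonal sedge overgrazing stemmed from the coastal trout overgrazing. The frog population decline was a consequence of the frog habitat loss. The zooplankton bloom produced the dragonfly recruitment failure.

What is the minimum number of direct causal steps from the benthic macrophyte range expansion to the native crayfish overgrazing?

3

Shortest chain: the benthic macrophyte range expansion → the coastal carp die-off → the heron displacement → the native crayfish overgrazing.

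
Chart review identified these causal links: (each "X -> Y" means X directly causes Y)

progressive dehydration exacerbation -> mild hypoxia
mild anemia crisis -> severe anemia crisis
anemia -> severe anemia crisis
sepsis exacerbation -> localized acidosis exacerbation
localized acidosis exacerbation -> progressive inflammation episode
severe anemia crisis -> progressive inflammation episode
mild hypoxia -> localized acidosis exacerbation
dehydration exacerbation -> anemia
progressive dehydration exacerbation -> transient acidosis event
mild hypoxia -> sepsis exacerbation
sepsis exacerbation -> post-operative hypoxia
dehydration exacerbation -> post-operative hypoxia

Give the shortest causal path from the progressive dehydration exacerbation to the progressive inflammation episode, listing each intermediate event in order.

the progressive dehydration exacerbation → the mild hypoxia → the localized acidosis exacerbation → the progressive inflammation episode

the progressive dehydration exacerbation → the mild hypoxia
the mild hypoxia → the localized acidosis exacerbation
the localized acidosis exacerbation → the progressive inflammation episode
Length: 3 steps.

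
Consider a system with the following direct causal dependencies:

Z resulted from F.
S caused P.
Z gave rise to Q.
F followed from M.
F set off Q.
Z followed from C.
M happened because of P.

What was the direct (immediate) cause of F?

Upstream contributors include S, P, but only M feeds directly into F.

M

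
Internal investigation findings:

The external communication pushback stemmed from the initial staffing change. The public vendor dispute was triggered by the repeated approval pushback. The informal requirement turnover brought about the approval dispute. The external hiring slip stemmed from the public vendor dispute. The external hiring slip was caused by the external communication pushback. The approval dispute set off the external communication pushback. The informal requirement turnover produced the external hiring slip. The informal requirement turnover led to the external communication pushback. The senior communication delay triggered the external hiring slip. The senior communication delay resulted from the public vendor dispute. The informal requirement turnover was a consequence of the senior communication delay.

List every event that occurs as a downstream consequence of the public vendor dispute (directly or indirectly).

the approval dispute, the external communication pushback, the external hiring slip, the informal requirement turnover, the senior communication delay

Direct effects: the senior communication delay, the external hiring slip.
2 steps out: the informal requirement turnover.
3 steps out: the approval dispute, the external communication pushback.
Not reachable from it: the repeated approval pushback, the initial staffing change.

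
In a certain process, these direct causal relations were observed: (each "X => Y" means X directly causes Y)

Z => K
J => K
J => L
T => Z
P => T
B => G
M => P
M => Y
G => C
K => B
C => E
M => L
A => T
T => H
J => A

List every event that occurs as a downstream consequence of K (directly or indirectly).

Direct effects: B.
2 steps out: G.
3 steps out: C.
4 steps out: E.
Not reachable from it: J, M, Y, L, P, A, T, Z, H.

B, C, E, G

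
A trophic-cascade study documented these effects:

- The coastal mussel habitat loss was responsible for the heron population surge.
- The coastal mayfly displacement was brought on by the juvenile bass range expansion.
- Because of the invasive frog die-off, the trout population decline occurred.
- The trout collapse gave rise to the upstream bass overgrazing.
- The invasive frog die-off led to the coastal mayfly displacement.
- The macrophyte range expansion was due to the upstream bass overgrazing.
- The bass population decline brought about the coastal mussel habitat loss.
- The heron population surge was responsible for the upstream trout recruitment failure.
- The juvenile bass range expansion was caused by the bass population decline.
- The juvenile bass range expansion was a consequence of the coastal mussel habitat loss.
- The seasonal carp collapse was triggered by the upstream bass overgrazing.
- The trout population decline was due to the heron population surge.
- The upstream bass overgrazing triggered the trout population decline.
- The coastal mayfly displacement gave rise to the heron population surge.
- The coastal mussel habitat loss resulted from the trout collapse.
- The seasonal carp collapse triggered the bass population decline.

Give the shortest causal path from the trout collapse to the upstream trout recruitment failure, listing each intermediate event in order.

the trout collapse → the coastal mussel habitat loss → the heron population surge → the upstream trout recruitment failure

the trout collapse → the coastal mussel habitat loss
the coastal mussel habitat loss → the heron population surge
the heron population surge → the upstream trout recruitment failure
Length: 3 steps.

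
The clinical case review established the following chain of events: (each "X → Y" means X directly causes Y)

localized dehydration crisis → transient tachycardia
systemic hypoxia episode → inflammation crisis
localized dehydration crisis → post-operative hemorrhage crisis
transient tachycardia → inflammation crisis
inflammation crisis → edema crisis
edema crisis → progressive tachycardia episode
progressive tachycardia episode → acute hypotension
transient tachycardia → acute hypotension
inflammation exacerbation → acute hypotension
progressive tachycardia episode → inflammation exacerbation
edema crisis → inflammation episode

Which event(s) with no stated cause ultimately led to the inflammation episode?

the localized dehydration crisis, the systemic hypoxia episode

Tracing upstream from the inflammation episode: the inflammation episode ← the edema crisis ← the inflammation crisis ← the transient tachycardia ← the localized dehydration crisis.
A separate upstream branch: the inflammation episode ← the edema crisis ← the inflammation crisis ← the systemic hypoxia episode.
Each of those chain origins has no stated cause.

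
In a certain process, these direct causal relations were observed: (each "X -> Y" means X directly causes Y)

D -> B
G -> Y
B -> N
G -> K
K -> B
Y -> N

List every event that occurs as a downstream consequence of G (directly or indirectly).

B, K, N, Y

Direct effects: K, Y.
2 steps out: B, N.
Not reachable from it: D.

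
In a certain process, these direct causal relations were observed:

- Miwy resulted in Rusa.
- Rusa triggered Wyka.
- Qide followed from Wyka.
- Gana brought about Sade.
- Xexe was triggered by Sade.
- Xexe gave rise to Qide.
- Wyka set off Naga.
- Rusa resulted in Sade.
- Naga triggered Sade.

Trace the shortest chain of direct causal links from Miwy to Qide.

Miwy → Rusa
Rusa → Wyka
Wyka → Qide
Length: 3 steps.

Miwy → Rusa → Wyka → Qide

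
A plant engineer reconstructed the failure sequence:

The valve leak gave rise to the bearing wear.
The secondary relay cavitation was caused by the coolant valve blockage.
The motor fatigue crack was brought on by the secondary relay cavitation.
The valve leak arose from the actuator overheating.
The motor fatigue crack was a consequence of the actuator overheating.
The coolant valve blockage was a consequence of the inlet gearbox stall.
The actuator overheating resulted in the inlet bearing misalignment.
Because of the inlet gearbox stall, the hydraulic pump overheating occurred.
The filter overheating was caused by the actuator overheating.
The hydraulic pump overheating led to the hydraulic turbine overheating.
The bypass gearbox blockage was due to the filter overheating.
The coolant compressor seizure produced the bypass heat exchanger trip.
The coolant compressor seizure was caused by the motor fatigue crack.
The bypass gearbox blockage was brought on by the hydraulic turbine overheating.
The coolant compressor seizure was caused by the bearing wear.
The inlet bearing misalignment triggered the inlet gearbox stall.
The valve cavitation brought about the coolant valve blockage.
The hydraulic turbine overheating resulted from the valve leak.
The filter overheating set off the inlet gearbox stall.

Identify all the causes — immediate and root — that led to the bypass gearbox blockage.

Immediate causes of the bypass gearbox blockage: the filter overheating, the hydraulic turbine overheating.
Further upstream: the actuator overheating, the valve leak, the inlet bearing misalignment, the inlet gearbox stall, the hydraulic pump overheating.

the actuator overheating, the filter overheating, the hydraulic pump overheating, the hydraulic turbine overheating, the inlet bearing misalignment, the inlet gearbox stall, the valve leak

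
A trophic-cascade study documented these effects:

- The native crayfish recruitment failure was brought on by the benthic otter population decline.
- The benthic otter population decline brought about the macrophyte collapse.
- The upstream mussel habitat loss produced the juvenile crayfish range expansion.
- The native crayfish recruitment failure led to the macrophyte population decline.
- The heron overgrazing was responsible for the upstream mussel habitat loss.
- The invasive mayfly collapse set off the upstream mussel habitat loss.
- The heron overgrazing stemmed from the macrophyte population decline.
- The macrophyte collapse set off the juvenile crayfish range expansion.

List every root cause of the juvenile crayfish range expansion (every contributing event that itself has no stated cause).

Tracing upstream from the juvenile crayfish range expansion: the juvenile crayfish range expansion ← the macrophyte collapse ← the benthic otter population decline.
A separate upstream branch: the juvenile crayfish range expansion ← the upstream mussel habitat loss ← the invasive mayfly collapse.
Each of those chain origins has no stated cause.

the benthic otter population decline, the invasive mayfly collapse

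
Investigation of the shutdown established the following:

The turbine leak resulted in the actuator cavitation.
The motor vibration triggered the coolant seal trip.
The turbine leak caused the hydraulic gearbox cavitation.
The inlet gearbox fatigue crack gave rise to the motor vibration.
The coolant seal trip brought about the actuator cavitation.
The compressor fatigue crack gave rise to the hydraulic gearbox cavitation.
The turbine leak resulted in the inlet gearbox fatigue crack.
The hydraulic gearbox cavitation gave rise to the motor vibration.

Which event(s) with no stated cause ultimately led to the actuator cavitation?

the compressor fatigue crack, the turbine leak

Tracing upstream from the actuator cavitation: the actuator cavitation ← the turbine leak.
A separate upstream branch: the actuator cavitation ← the coolant seal trip ← the motor vibration ← the hydraulic gearbox cavitation ← the compressor fatigue crack.
Each of those chain origins has no stated cause.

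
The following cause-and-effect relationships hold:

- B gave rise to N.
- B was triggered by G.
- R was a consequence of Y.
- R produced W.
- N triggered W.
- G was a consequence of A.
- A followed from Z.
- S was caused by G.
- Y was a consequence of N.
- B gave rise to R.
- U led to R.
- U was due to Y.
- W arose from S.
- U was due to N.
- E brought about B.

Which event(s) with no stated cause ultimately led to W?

Tracing upstream from W: W ← S ← G ← A ← Z.
A separate upstream branch: W ← N ← B ← E.
Each of those chain origins has no stated cause.

E, Z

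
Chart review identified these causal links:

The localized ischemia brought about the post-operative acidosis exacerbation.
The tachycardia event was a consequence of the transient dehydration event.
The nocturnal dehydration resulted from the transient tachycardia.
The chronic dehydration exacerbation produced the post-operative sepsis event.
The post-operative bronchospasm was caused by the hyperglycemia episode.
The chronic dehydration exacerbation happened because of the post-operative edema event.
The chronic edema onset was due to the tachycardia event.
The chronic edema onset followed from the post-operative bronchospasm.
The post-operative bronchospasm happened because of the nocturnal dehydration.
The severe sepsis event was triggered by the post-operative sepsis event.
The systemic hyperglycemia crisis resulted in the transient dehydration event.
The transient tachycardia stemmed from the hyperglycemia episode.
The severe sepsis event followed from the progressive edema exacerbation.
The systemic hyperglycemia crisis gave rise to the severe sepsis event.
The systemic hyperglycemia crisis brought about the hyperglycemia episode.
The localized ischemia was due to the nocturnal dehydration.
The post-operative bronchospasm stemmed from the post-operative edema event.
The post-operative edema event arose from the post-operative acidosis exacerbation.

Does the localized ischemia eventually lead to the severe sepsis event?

Yes

There is a causal chain: the localized ischemia → the post-operative acidosis exacerbation → the post-operative edema event → the chronic dehydration exacerbation → the post-operative sepsis event → the severe sepsis event.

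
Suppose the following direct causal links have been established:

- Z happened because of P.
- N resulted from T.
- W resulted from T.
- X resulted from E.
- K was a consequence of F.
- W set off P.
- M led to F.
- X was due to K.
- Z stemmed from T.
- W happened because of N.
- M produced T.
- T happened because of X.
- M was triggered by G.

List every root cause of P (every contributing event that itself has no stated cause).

E, G

Tracing upstream from P: P ← W ← T ← M ← G.
A separate upstream branch: P ← W ← T ← X ← E.
Each of those chain origins has no stated cause.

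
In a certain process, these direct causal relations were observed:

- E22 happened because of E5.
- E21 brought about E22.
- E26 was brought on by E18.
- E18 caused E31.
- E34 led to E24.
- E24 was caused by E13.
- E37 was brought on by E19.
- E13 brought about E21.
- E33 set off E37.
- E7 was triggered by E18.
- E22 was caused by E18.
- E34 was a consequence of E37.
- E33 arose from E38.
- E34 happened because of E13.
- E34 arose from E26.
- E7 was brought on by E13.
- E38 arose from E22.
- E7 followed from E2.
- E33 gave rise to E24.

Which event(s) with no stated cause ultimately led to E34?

E13, E18, E19, E5

Tracing upstream from E34: E34 ← E26 ← E18.
A separate upstream branch: E34 ← E37 ← E19.
A separate upstream branch: E34 ← E37 ← E33 ← E38 ← E22 ← E5.
A separate upstream branch: E34 ← E13.
Each of those chain origins has no stated cause.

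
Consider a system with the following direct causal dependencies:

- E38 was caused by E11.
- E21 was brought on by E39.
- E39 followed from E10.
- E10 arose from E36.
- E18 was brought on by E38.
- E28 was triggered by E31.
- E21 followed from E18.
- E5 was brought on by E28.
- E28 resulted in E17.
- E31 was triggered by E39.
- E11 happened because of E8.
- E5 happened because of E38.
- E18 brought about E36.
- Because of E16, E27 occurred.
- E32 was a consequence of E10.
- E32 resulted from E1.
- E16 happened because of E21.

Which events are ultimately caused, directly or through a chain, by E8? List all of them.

E10, E11, E16, E17, E18, E21, E27, E28, E31, E32, E36, E38, E39, E5

Direct effects: E11.
2 steps out: E38.
3 steps out: E18, E5.
4 steps out: E36, E21.
5 steps out: E10, E16.
6 steps out: E32, E39, E27.
7 steps out: E31.
8 steps out: E28.
9 steps out: E17.
Not reachable from it: E1.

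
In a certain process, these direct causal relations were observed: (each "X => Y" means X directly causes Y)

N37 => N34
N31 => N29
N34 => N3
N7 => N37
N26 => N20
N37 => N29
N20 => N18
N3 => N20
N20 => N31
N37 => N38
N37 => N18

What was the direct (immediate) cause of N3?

N34

Upstream contributors include N7, N37, but only N34 feeds directly into N3.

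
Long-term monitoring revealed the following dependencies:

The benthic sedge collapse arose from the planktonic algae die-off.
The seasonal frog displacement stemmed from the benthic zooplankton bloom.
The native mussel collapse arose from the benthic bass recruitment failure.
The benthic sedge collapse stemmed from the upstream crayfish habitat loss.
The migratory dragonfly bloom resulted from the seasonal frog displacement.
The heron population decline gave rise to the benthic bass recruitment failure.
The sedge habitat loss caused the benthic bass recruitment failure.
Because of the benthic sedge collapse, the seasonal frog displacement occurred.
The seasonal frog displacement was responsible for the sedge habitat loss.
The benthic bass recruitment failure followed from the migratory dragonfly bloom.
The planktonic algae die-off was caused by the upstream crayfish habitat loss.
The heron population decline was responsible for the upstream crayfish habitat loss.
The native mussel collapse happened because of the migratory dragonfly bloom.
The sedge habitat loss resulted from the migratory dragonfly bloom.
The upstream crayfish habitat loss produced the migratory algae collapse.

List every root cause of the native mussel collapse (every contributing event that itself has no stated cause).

the benthic zooplankton bloom, the heron population decline

Tracing upstream from the native mussel collapse: the native mussel collapse ← the benthic bass recruitment failure ← the heron population decline.
A separate upstream branch: the native mussel collapse ← the migratory dragonfly bloom ← the seasonal frog displacement ← the benthic zooplankton bloom.
Each of those chain origins has no stated cause.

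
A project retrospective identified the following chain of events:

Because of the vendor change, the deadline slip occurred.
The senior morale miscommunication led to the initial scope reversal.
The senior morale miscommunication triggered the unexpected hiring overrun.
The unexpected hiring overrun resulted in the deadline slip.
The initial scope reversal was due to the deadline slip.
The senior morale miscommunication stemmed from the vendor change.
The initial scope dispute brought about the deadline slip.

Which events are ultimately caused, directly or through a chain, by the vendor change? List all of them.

the deadline slip, the initial scope reversal, the senior morale miscommunication, the unexpected hiring overrun

Direct effects: the senior morale miscommunication, the deadline slip.
2 steps out: the unexpected hiring overrun, the initial scope reversal.
Not reachable from it: the initial scope dispute.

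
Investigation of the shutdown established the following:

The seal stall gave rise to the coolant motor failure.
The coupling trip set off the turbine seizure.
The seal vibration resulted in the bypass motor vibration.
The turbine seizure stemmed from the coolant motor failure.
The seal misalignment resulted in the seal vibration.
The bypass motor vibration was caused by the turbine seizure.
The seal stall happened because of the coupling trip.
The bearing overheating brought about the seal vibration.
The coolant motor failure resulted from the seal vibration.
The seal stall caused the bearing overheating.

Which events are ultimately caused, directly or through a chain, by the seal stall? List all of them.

the bearing overheating, the bypass motor vibration, the coolant motor failure, the seal vibration, the turbine seizure

Direct effects: the bearing overheating, the coolant motor failure.
2 steps out: the seal vibration, the turbine seizure.
3 steps out: the bypass motor vibration.
Not reachable from it: the coupling trip, the seal misalignment.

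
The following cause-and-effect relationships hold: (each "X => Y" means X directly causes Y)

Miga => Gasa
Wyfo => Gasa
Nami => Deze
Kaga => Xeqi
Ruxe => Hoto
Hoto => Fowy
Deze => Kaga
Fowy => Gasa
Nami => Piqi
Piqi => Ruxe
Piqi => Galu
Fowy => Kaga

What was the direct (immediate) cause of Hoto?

Upstream contributors include Nami, Piqi, but only Ruxe feeds directly into Hoto.

Ruxe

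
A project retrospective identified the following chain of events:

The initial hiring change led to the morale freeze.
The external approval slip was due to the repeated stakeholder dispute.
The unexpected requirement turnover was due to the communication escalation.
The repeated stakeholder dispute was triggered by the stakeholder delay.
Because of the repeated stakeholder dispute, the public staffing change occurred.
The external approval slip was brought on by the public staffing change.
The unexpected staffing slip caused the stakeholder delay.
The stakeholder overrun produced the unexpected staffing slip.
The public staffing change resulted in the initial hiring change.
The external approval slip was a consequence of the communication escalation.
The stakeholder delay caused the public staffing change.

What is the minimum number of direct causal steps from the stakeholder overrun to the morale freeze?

5

Shortest chain: the stakeholder overrun → the unexpected staffing slip → the stakeholder delay → the public staffing change → the initial hiring change → the morale freeze.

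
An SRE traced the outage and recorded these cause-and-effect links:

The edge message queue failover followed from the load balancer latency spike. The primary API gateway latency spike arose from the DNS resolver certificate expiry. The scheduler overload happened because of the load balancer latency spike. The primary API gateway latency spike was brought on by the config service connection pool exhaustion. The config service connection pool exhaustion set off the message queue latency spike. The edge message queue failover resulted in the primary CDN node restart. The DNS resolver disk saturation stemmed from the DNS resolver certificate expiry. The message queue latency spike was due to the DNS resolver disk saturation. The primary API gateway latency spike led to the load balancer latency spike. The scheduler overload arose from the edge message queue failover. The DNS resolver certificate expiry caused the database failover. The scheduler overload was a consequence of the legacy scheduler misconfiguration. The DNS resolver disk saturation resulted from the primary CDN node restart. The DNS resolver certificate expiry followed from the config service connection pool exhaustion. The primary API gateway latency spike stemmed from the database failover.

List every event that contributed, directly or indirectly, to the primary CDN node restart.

Immediate cause of the primary CDN node restart: the edge message queue failover.
Further upstream: the config service connection pool exhaustion, the DNS resolver certificate expiry, the database failover, the primary API gateway latency spike, the load balancer latency spike.

the DNS resolver certificate expiry, the config service connection pool exhaustion, the database failover, the edge message queue failover, the load balancer latency spike, the primary API gateway latency spike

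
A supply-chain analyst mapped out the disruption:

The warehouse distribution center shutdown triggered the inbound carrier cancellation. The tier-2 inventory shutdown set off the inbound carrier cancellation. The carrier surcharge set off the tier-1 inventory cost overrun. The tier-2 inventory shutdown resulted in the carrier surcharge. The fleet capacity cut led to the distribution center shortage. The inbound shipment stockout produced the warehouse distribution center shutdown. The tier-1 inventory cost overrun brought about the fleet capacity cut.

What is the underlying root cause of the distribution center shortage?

the tier-2 inventory shutdown

Tracing upstream from the distribution center shortage: the distribution center shortage ← the fleet capacity cut ← the tier-1 inventory cost overrun ← the carrier surcharge ← the tier-2 inventory shutdown.
The tier-2 inventory shutdown has no stated cause, so it is the root.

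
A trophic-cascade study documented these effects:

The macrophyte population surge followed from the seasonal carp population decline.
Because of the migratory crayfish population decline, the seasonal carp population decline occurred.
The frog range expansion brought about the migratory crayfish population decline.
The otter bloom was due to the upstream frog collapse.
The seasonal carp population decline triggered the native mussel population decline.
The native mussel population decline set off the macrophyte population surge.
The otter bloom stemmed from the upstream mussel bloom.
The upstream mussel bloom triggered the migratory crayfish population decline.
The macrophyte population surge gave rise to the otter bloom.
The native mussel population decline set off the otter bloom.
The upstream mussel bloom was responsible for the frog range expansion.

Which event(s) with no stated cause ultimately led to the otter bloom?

Tracing upstream from the otter bloom: the otter bloom ← the upstream mussel bloom.
A separate upstream branch: the otter bloom ← the upstream frog collapse.
Each of those chain origins has no stated cause.

the upstream frog collapse, the upstream mussel bloom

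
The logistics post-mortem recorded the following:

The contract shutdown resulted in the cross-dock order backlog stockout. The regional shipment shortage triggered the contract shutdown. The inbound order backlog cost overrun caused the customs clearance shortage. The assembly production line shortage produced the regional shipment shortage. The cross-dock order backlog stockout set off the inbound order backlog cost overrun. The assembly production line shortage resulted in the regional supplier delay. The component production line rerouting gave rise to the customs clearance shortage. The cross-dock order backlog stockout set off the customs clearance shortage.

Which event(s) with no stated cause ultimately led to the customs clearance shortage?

the assembly production line shortage, the component production line rerouting

Tracing upstream from the customs clearance shortage: the customs clearance shortage ← the cross-dock order backlog stockout ← the contract shutdown ← the regional shipment shortage ← the assembly production line shortage.
A separate upstream branch: the customs clearance shortage ← the component production line rerouting.
Each of those chain origins has no stated cause.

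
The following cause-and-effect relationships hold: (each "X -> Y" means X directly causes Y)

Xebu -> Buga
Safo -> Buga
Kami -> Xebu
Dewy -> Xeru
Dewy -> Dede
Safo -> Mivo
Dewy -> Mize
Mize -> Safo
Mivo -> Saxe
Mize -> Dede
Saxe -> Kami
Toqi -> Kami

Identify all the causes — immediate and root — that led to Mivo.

Immediate cause of Mivo: Safo.
Further upstream: Dewy, Mize.

Dewy, Mize, Safo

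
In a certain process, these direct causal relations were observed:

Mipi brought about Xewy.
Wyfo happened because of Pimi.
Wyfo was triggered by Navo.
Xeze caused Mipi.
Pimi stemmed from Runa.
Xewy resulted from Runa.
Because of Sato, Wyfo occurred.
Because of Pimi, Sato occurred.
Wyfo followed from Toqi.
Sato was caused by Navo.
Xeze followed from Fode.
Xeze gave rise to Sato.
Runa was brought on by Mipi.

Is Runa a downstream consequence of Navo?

No

Navo leads to Sato, Wyfo; Runa is not among them.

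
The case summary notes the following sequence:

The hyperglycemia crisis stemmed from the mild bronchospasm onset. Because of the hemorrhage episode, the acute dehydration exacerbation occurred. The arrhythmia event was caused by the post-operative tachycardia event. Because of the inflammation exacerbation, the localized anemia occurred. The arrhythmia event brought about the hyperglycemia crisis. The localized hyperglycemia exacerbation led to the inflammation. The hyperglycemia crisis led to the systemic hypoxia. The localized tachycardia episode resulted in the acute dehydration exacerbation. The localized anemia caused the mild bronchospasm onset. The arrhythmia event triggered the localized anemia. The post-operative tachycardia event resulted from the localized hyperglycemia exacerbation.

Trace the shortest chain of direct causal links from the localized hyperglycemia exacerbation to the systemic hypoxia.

the localized hyperglycemia exacerbation → the post-operative tachycardia event
the post-operative tachycardia event → the arrhythmia event
the arrhythmia event → the hyperglycemia crisis
the hyperglycemia crisis → the systemic hypoxia
Length: 4 steps.

the localized hyperglycemia exacerbation → the post-operative tachycardia event → the arrhythmia event → the hyperglycemia crisis → the systemic hypoxia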